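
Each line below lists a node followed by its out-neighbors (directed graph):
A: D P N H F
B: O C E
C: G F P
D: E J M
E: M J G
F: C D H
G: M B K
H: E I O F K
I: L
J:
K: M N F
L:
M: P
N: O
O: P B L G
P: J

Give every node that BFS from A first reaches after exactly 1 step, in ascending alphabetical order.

D, F, H, N, P

Level 0: A
Level 1: D, F, H, N, P
Level 2: C, E, I, J, K, M, O
Level 3: B, G, L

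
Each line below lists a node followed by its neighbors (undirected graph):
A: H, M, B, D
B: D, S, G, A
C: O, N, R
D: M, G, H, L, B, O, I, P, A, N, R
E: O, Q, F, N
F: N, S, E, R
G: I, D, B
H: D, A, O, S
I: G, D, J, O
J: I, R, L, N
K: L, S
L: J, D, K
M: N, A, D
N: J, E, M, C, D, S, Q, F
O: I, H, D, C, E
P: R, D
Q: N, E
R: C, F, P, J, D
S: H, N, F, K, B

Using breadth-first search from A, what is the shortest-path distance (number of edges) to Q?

3

Level 0: A
Level 1: B, D, H, M
Level 2: G, I, L, N, O, P, R, S
Level 3: C, E, F, J, K, Q
Q first appears at level 3.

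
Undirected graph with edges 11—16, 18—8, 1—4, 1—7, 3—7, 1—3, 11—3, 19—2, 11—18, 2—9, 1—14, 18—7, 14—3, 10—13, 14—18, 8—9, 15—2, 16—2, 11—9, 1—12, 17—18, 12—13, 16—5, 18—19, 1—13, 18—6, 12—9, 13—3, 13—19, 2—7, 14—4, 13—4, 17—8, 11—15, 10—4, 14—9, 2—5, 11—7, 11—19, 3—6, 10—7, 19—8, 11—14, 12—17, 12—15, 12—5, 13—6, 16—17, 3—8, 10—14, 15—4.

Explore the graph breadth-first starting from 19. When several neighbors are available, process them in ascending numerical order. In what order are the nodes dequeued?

Visit 19; enqueue 2, 8, 11, 13, 18 → queue [2, 8, 11, 13, 18]
Visit 2; enqueue 5, 7, 9, 15, 16 → queue [8, 11, 13, 18, 5, 7, 9, 15, 16]
Visit 8; enqueue 3, 17 → queue [11, 13, 18, 5, 7, 9, 15, 16, 3, 17]
Visit 11; enqueue 14 → queue [13, 18, 5, 7, 9, 15, 16, 3, 17, 14]
Visit 13; enqueue 1, 4, 6, 10, 12 → queue [18, 5, 7, 9, 15, 16, 3, 17, 14, 1, 4, 6, 10, 12]
Visit 18 → queue [5, 7, 9, 15, 16, 3, 17, 14, 1, 4, 6, 10, 12]
Visit 5 → queue [7, 9, 15, 16, 3, 17, 14, 1, 4, 6, 10, 12]
Visit 7 → queue [9, 15, 16, 3, 17, 14, 1, 4, 6, 10, 12]
Visit 9 → queue [15, 16, 3, 17, 14, 1, 4, 6, 10, 12]
Visit 15 → queue [16, 3, 17, 14, 1, 4, 6, 10, 12]
Visit 16 → queue [3, 17, 14, 1, 4, 6, 10, 12]
Visit 3 → queue [17, 14, 1, 4, 6, 10, 12]
Visit 17 → queue [14, 1, 4, 6, 10, 12]
Visit 14 → queue [1, 4, 6, 10, 12]
Visit 1 → queue [4, 6, 10, 12]
Visit 4 → queue [6, 10, 12]
Visit 6 → queue [10, 12]
Visit 10 → queue [12]
Visit 12 → queue []

19 2 8 11 13 18 5 7 9 15 16 3 17 14 1 4 6 10 12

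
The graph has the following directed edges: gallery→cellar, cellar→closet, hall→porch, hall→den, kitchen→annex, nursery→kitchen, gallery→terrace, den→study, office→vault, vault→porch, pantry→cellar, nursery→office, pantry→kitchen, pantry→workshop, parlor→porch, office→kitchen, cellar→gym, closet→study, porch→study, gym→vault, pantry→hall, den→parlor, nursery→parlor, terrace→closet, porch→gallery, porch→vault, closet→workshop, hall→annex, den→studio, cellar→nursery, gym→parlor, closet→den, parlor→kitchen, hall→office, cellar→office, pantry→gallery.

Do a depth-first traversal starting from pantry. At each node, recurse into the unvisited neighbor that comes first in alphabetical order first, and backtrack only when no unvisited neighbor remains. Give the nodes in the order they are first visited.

Visit pantry
pantry → cellar
cellar → closet
closet → den
den → parlor
parlor → kitchen
kitchen → annex
parlor → porch
porch → gallery
gallery → terrace
porch → study
porch → vault
den → studio
closet → workshop
cellar → gym
cellar → nursery
nursery → office
pantry → hall

pantry -> cellar -> closet -> den -> parlor -> kitchen -> annex -> porch -> gallery -> terrace -> study -> vault -> studio -> workshop -> gym -> nursery -> office -> hall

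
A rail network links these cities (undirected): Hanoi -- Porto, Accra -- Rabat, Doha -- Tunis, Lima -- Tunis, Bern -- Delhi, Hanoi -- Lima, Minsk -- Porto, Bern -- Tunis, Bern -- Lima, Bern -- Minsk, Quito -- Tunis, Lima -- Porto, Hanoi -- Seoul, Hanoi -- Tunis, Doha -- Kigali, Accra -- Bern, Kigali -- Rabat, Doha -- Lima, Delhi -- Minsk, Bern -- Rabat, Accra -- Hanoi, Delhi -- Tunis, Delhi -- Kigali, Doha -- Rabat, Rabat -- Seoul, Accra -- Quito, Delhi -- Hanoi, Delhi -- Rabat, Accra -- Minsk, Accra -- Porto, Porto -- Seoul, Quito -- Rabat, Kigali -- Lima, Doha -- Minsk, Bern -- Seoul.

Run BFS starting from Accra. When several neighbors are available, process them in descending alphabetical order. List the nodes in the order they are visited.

Accra → Rabat → Quito → Porto → Minsk → Hanoi → Bern → Seoul → Kigali → Doha → Delhi → Tunis → Lima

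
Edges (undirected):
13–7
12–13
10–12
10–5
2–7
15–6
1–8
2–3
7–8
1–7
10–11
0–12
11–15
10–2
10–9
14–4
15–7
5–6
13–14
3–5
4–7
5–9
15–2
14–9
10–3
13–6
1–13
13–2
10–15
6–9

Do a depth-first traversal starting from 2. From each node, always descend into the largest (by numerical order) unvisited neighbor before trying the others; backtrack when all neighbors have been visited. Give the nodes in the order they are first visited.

Visit 2
2 → 15
15 → 11
11 → 10
10 → 12
12 → 13
13 → 14
14 → 9
9 → 6
6 → 5
5 → 3
14 → 4
4 → 7
7 → 8
8 → 1
12 → 0

2, 15, 11, 10, 12, 13, 14, 9, 6, 5, 3, 4, 7, 8, 1, 0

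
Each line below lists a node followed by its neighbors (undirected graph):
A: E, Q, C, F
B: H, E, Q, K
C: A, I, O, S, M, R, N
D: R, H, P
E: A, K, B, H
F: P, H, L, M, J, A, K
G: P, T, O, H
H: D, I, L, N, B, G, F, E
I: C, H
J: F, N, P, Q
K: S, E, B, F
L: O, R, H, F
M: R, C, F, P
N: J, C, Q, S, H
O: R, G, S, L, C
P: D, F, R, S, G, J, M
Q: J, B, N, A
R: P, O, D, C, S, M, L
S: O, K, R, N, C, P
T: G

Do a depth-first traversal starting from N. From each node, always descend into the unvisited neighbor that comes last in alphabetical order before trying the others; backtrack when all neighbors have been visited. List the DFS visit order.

Visit N
N → S
S → R
R → P
P → M
M → F
F → L
L → O
O → G
G → T
G → H
H → I
I → C
C → A
A → Q
Q → J
Q → B
B → K
K → E
H → D

N -> S -> R -> P -> M -> F -> L -> O -> G -> T -> H -> I -> C -> A -> Q -> J -> B -> K -> E -> D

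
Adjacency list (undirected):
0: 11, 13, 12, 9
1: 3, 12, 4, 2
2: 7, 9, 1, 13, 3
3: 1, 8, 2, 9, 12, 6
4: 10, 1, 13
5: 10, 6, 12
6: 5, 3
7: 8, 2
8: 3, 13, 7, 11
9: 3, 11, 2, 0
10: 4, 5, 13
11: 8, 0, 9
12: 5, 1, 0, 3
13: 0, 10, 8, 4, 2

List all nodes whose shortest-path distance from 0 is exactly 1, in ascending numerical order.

9, 11, 12, 13

Level 0: 0
Level 1: 9, 11, 12, 13
Level 2: 1, 2, 3, 4, 5, 8, 10
Level 3: 6, 7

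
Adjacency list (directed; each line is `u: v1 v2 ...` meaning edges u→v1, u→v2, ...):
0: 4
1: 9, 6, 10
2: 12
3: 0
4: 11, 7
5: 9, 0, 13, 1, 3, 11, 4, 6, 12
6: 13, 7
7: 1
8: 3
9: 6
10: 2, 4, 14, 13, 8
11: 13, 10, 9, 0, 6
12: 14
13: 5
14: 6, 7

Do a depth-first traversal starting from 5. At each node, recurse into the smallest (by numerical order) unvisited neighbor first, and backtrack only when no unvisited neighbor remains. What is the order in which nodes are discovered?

5, 0, 4, 7, 1, 6, 13, 9, 10, 2, 12, 14, 8, 3, 11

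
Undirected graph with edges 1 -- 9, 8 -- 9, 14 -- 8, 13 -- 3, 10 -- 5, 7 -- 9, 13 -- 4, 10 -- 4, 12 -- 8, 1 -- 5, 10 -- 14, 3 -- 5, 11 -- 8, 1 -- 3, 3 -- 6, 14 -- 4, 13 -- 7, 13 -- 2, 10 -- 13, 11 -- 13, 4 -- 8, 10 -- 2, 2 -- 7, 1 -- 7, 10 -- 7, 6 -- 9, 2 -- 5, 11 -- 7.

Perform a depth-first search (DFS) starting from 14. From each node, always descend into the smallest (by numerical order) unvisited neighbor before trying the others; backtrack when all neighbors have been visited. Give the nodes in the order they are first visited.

14, 4, 8, 9, 1, 3, 5, 2, 7, 10, 13, 11, 6, 12

Visit 14
14 → 4
4 → 8
8 → 9
9 → 1
1 → 3
3 → 5
5 → 2
2 → 7
7 → 10
10 → 13
13 → 11
3 → 6
8 → 12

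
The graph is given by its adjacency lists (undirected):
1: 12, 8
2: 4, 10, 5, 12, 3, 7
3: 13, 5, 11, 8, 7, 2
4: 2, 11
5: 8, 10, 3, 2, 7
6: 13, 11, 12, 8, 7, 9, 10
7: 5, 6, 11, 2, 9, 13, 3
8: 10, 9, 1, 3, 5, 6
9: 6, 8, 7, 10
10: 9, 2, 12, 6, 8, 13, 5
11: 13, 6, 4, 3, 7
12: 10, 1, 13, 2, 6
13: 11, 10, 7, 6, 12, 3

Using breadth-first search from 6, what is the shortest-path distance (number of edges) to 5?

Level 0: 6
Level 1: 7, 8, 9, 10, 11, 12, 13
Level 2: 1, 2, 3, 4, 5
5 first appears at level 2.

2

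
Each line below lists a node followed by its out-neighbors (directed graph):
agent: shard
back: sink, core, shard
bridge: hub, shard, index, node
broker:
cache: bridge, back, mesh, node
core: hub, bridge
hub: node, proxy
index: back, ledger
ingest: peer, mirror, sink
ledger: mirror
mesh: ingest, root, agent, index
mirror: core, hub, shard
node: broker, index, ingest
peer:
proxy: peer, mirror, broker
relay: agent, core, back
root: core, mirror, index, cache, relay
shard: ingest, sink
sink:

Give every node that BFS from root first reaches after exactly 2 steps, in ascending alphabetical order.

Level 0: root
Level 1: cache, core, index, mirror, relay
Level 2: agent, back, bridge, hub, ledger, mesh, node, shard
Level 3: broker, ingest, proxy, sink
Level 4: peer

agent, back, bridge, hub, ledger, mesh, node, shard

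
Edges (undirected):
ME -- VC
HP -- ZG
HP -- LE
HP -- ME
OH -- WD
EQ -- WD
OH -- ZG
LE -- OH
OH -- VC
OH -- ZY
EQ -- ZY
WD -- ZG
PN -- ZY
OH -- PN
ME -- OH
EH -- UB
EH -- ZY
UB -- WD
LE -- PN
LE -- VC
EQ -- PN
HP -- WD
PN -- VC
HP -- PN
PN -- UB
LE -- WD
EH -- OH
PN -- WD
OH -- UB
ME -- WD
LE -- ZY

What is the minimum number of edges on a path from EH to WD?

Level 0: EH
Level 1: OH, UB, ZY
Level 2: EQ, LE, ME, PN, VC, WD, ZG
Level 3: HP
WD first appears at level 2.

2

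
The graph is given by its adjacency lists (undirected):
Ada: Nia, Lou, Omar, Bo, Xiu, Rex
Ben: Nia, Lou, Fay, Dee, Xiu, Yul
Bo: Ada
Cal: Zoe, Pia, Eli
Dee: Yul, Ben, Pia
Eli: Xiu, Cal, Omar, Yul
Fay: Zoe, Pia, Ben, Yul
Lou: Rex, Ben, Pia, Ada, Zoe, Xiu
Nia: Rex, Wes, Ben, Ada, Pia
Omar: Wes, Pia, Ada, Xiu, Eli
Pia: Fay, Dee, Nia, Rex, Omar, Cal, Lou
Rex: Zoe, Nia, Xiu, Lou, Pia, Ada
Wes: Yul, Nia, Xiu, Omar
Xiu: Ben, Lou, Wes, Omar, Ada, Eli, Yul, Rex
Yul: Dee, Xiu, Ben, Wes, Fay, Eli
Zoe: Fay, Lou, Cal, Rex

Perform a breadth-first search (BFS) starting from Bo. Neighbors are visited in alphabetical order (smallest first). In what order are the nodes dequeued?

Visit Bo; enqueue Ada → queue [Ada]
Visit Ada; enqueue Lou, Nia, Omar, Rex, Xiu → queue [Lou, Nia, Omar, Rex, Xiu]
Visit Lou; enqueue Ben, Pia, Zoe → queue [Nia, Omar, Rex, Xiu, Ben, Pia, Zoe]
Visit Nia; enqueue Wes → queue [Omar, Rex, Xiu, Ben, Pia, Zoe, Wes]
Visit Omar; enqueue Eli → queue [Rex, Xiu, Ben, Pia, Zoe, Wes, Eli]
Visit Rex → queue [Xiu, Ben, Pia, Zoe, Wes, Eli]
Visit Xiu; enqueue Yul → queue [Ben, Pia, Zoe, Wes, Eli, Yul]
Visit Ben; enqueue Dee, Fay → queue [Pia, Zoe, Wes, Eli, Yul, Dee, Fay]
Visit Pia; enqueue Cal → queue [Zoe, Wes, Eli, Yul, Dee, Fay, Cal]
Visit Zoe → queue [Wes, Eli, Yul, Dee, Fay, Cal]
Visit Wes → queue [Eli, Yul, Dee, Fay, Cal]
Visit Eli → queue [Yul, Dee, Fay, Cal]
Visit Yul → queue [Dee, Fay, Cal]
Visit Dee → queue [Fay, Cal]
Visit Fay → queue [Cal]
Visit Cal → queue []

Bo, Ada, Lou, Nia, Omar, Rex, Xiu, Ben, Pia, Zoe, Wes, Eli, Yul, Dee, Fay, Cal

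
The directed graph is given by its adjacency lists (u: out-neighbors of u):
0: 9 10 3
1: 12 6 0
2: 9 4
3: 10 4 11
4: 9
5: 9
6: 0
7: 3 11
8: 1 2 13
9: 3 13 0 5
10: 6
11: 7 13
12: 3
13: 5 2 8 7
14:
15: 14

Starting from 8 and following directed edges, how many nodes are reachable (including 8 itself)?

BFS from 8 visits: 8, 1, 2, 13, 12, 6, 0, 9, 4, 5, 7, 3, 10, 11
Reachable nodes: 14 of 16 total.

14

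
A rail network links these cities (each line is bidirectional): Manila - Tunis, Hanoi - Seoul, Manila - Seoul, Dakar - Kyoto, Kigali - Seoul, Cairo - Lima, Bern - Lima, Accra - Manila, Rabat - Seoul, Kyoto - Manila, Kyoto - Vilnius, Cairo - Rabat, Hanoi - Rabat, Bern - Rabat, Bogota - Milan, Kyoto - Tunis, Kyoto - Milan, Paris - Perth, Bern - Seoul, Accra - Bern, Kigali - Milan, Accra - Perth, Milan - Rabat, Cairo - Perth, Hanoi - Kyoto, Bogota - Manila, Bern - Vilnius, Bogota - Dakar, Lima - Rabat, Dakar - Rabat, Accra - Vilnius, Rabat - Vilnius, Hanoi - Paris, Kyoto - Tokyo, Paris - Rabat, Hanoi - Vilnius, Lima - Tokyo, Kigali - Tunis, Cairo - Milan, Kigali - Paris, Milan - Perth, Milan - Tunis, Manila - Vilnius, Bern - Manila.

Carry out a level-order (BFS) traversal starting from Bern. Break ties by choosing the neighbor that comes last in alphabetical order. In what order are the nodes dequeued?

Visit Bern; enqueue Vilnius, Seoul, Rabat, Manila, Lima, Accra → queue [Vilnius, Seoul, Rabat, Manila, Lima, Accra]
Visit Vilnius; enqueue Kyoto, Hanoi → queue [Seoul, Rabat, Manila, Lima, Accra, Kyoto, Hanoi]
Visit Seoul; enqueue Kigali → queue [Rabat, Manila, Lima, Accra, Kyoto, Hanoi, Kigali]
Visit Rabat; enqueue Paris, Milan, Dakar, Cairo → queue [Manila, Lima, Accra, Kyoto, Hanoi, Kigali, Paris, Milan, Dakar, Cairo]
Visit Manila; enqueue Tunis, Bogota → queue [Lima, Accra, Kyoto, Hanoi, Kigali, Paris, Milan, Dakar, Cairo, Tunis, Bogota]
Visit Lima; enqueue Tokyo → queue [Accra, Kyoto, Hanoi, Kigali, Paris, Milan, Dakar, Cairo, Tunis, Bogota, Tokyo]
Visit Accra; enqueue Perth → queue [Kyoto, Hanoi, Kigali, Paris, Milan, Dakar, Cairo, Tunis, Bogota, Tokyo, Perth]
Visit Kyoto → queue [Hanoi, Kigali, Paris, Milan, Dakar, Cairo, Tunis, Bogota, Tokyo, Perth]
Visit Hanoi → queue [Kigali, Paris, Milan, Dakar, Cairo, Tunis, Bogota, Tokyo, Perth]
Visit Kigali → queue [Paris, Milan, Dakar, Cairo, Tunis, Bogota, Tokyo, Perth]
Visit Paris → queue [Milan, Dakar, Cairo, Tunis, Bogota, Tokyo, Perth]
Visit Milan → queue [Dakar, Cairo, Tunis, Bogota, Tokyo, Perth]
Visit Dakar → queue [Cairo, Tunis, Bogota, Tokyo, Perth]
Visit Cairo → queue [Tunis, Bogota, Tokyo, Perth]
Visit Tunis → queue [Bogota, Tokyo, Perth]
Visit Bogota → queue [Tokyo, Perth]
Visit Tokyo → queue [Perth]
Visit Perth → queue []

Bern, Vilnius, Seoul, Rabat, Manila, Lima, Accra, Kyoto, Hanoi, Kigali, Paris, Milan, Dakar, Cairo, Tunis, Bogota, Tokyo, Perth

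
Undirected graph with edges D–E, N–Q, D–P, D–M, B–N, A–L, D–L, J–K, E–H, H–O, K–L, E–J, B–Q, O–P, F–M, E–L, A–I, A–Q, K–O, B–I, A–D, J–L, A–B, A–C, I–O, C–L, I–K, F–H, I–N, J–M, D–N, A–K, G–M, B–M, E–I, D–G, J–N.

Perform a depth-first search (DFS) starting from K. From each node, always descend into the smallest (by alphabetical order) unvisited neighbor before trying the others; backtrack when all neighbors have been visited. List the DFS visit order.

K -> A -> B -> I -> E -> D -> G -> M -> F -> H -> O -> P -> J -> L -> C -> N -> Q

Visit K
K → A
A → B
B → I
I → E
E → D
D → G
G → M
M → F
F → H
H → O
O → P
M → J
J → L
L → C
J → N
N → Q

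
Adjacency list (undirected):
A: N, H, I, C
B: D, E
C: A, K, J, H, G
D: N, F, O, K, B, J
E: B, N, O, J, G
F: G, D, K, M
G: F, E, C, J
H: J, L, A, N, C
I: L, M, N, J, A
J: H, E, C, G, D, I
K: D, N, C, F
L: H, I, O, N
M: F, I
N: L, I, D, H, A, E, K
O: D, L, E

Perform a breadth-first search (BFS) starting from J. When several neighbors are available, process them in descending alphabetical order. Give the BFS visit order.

J → I → H → G → E → D → C → N → M → L → A → F → O → B → K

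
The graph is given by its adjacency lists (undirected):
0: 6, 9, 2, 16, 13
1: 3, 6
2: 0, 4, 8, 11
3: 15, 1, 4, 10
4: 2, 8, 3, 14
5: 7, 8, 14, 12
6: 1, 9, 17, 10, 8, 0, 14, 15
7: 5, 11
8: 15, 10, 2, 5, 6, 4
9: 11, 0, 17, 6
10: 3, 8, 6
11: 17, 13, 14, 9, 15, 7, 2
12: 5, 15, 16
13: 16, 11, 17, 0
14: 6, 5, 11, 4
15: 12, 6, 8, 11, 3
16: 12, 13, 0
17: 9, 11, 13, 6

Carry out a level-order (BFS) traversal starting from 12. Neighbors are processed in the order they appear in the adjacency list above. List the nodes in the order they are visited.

Visit 12; enqueue 5, 15, 16 → queue [5, 15, 16]
Visit 5; enqueue 7, 8, 14 → queue [15, 16, 7, 8, 14]
Visit 15; enqueue 6, 11, 3 → queue [16, 7, 8, 14, 6, 11, 3]
Visit 16; enqueue 13, 0 → queue [7, 8, 14, 6, 11, 3, 13, 0]
Visit 7 → queue [8, 14, 6, 11, 3, 13, 0]
Visit 8; enqueue 10, 2, 4 → queue [14, 6, 11, 3, 13, 0, 10, 2, 4]
Visit 14 → queue [6, 11, 3, 13, 0, 10, 2, 4]
Visit 6; enqueue 1, 9, 17 → queue [11, 3, 13, 0, 10, 2, 4, 1, 9, 17]
Visit 11 → queue [3, 13, 0, 10, 2, 4, 1, 9, 17]
Visit 3 → queue [13, 0, 10, 2, 4, 1, 9, 17]
Visit 13 → queue [0, 10, 2, 4, 1, 9, 17]
Visit 0 → queue [10, 2, 4, 1, 9, 17]
Visit 10 → queue [2, 4, 1, 9, 17]
Visit 2 → queue [4, 1, 9, 17]
Visit 4 → queue [1, 9, 17]
Visit 1 → queue [9, 17]
Visit 9 → queue [17]
Visit 17 → queue []

12 5 15 16 7 8 14 6 11 3 13 0 10 2 4 1 9 17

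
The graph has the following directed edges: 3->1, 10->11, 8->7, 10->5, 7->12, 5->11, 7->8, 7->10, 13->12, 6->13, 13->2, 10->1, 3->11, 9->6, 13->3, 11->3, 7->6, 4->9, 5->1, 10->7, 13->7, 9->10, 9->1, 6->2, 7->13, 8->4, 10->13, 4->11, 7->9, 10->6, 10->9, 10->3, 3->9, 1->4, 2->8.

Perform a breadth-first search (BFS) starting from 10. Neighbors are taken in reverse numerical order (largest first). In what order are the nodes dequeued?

10, 13, 11, 9, 7, 6, 5, 3, 1, 12, 2, 8, 4

Visit 10; enqueue 13, 11, 9, 7, 6, 5, 3, 1 → queue [13, 11, 9, 7, 6, 5, 3, 1]
Visit 13; enqueue 12, 2 → queue [11, 9, 7, 6, 5, 3, 1, 12, 2]
Visit 11 → queue [9, 7, 6, 5, 3, 1, 12, 2]
Visit 9 → queue [7, 6, 5, 3, 1, 12, 2]
Visit 7; enqueue 8 → queue [6, 5, 3, 1, 12, 2, 8]
Visit 6 → queue [5, 3, 1, 12, 2, 8]
Visit 5 → queue [3, 1, 12, 2, 8]
Visit 3 → queue [1, 12, 2, 8]
Visit 1; enqueue 4 → queue [12, 2, 8, 4]
Visit 12 → queue [2, 8, 4]
Visit 2 → queue [8, 4]
Visit 8 → queue [4]
Visit 4 → queue []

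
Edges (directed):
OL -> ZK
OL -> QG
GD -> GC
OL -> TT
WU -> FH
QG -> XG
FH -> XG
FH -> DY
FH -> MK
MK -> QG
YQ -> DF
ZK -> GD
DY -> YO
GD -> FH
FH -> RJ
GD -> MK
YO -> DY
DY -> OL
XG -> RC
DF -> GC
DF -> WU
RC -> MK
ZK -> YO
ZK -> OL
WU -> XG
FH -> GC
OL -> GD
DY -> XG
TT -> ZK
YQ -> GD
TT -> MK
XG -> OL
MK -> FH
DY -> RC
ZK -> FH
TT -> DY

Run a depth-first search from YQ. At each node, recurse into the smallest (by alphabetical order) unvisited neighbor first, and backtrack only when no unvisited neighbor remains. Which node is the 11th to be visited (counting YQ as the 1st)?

XG

Visit YQ
YQ → DF
DF → GC
DF → WU
WU → FH
FH → DY
DY → OL
OL → GD
GD → MK
MK → QG
QG → XG
XG → RC
OL → TT
TT → ZK
ZK → YO
FH → RJ

Visit order: YQ, DF, GC, WU, FH, DY, OL, GD, MK, QG, XG, RC, TT, ZK, YO, RJ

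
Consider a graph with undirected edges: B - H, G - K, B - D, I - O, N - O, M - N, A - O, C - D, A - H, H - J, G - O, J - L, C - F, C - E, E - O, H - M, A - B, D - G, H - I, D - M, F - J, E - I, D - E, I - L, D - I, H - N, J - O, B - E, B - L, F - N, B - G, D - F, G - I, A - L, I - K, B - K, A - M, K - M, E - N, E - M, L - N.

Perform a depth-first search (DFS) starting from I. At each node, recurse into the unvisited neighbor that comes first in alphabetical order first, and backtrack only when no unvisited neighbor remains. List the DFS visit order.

Visit I
I → D
D → B
B → A
A → H
H → J
J → F
F → C
C → E
E → M
M → K
K → G
G → O
O → N
N → L

I, D, B, A, H, J, F, C, E, M, K, G, O, N, L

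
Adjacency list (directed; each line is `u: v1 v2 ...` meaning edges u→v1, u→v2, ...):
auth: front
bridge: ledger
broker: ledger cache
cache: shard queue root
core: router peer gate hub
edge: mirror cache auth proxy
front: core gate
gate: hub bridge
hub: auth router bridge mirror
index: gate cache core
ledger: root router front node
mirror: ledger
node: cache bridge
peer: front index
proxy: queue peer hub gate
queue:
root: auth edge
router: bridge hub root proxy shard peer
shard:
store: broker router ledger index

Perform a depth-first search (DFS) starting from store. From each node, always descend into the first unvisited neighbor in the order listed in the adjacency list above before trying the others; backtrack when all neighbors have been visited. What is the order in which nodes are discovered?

store -> broker -> ledger -> root -> auth -> front -> core -> router -> bridge -> hub -> mirror -> proxy -> queue -> peer -> index -> gate -> cache -> shard -> edge -> node

Visit store
store → broker
broker → ledger
ledger → root
root → auth
auth → front
front → core
core → router
router → bridge
router → hub
hub → mirror
router → proxy
proxy → queue
proxy → peer
peer → index
index → gate
index → cache
cache → shard
root → edge
ledger → node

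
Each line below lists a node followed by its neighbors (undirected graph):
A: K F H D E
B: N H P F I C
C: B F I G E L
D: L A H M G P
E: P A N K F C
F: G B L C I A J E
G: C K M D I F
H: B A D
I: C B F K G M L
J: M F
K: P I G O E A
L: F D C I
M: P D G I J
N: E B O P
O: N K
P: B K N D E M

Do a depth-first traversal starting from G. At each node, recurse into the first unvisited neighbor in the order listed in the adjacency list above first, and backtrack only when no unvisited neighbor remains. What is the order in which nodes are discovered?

Visit G
G → C
C → B
B → N
N → E
E → P
P → K
K → I
I → F
F → L
L → D
D → A
A → H
D → M
M → J
K → O

G → C → B → N → E → P → K → I → F → L → D → A → H → M → J → O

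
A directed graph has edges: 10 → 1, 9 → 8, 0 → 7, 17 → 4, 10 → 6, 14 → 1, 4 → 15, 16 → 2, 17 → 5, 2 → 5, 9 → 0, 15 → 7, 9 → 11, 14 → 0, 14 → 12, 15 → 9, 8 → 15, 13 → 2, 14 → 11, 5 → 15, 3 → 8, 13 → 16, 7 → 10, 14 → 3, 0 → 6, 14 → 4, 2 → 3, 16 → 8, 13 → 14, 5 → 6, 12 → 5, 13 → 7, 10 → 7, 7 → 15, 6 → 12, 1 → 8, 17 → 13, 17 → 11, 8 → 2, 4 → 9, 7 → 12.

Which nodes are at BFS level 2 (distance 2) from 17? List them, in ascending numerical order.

Level 0: 17
Level 1: 4, 5, 11, 13
Level 2: 2, 6, 7, 9, 14, 15, 16
Level 3: 0, 1, 3, 8, 10, 12

2, 6, 7, 9, 14, 15, 16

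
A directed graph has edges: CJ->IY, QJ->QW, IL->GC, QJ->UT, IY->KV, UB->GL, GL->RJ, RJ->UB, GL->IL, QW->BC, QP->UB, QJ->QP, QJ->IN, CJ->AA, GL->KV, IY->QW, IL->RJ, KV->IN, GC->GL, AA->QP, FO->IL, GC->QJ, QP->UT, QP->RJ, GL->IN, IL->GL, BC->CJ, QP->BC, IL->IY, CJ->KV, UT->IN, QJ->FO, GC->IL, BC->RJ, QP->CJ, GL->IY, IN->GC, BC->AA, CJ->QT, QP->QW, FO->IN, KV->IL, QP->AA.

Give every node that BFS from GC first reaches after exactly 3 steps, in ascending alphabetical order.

AA, BC, CJ, UB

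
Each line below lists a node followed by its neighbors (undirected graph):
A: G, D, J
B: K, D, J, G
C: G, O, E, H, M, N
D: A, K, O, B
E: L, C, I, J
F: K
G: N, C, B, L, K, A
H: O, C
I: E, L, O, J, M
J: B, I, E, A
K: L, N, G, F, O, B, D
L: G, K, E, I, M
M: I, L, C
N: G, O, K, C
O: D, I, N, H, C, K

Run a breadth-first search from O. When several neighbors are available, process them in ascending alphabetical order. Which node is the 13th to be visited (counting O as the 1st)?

Visit O; enqueue C, D, H, I, K, N → queue [C, D, H, I, K, N]
Visit C; enqueue E, G, M → queue [D, H, I, K, N, E, G, M]
Visit D; enqueue A, B → queue [H, I, K, N, E, G, M, A, B]
Visit H → queue [I, K, N, E, G, M, A, B]
Visit I; enqueue J, L → queue [K, N, E, G, M, A, B, J, L]
Visit K; enqueue F → queue [N, E, G, M, A, B, J, L, F]
Visit N → queue [E, G, M, A, B, J, L, F]
Visit E → queue [G, M, A, B, J, L, F]
Visit G → queue [M, A, B, J, L, F]
Visit M → queue [A, B, J, L, F]
Visit A → queue [B, J, L, F]
Visit B → queue [J, L, F]
Visit J → queue [L, F]
Visit L → queue [F]
Visit F → queue []

Visit order: O, C, D, H, I, K, N, E, G, M, A, B, J, L, F

J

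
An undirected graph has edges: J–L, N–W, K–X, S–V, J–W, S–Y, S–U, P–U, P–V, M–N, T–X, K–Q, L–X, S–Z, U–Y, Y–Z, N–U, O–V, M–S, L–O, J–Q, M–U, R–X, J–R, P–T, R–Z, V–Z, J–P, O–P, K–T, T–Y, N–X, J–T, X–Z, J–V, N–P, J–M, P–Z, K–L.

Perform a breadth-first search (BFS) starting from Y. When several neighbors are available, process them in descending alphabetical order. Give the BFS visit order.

Visit Y; enqueue Z, U, T, S → queue [Z, U, T, S]
Visit Z; enqueue X, V, R, P → queue [U, T, S, X, V, R, P]
Visit U; enqueue N, M → queue [T, S, X, V, R, P, N, M]
Visit T; enqueue K, J → queue [S, X, V, R, P, N, M, K, J]
Visit S → queue [X, V, R, P, N, M, K, J]
Visit X; enqueue L → queue [V, R, P, N, M, K, J, L]
Visit V; enqueue O → queue [R, P, N, M, K, J, L, O]
Visit R → queue [P, N, M, K, J, L, O]
Visit P → queue [N, M, K, J, L, O]
Visit N; enqueue W → queue [M, K, J, L, O, W]
Visit M → queue [K, J, L, O, W]
Visit K; enqueue Q → queue [J, L, O, W, Q]
Visit J → queue [L, O, W, Q]
Visit L → queue [O, W, Q]
Visit O → queue [W, Q]
Visit W → queue [Q]
Visit Q → queue []

Y -> Z -> U -> T -> S -> X -> V -> R -> P -> N -> M -> K -> J -> L -> O -> W -> Q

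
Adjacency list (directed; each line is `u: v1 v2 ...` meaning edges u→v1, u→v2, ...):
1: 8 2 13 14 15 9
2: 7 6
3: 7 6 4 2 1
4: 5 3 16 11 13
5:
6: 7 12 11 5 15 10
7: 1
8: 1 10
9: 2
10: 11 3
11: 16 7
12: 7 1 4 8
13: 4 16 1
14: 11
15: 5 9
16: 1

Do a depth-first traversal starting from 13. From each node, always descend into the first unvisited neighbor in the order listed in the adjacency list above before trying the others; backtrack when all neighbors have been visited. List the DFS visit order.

Visit 13
13 → 4
4 → 5
4 → 3
3 → 7
7 → 1
1 → 8
8 → 10
10 → 11
11 → 16
1 → 2
2 → 6
6 → 12
6 → 15
15 → 9
1 → 14

13 → 4 → 5 → 3 → 7 → 1 → 8 → 10 → 11 → 16 → 2 → 6 → 12 → 15 → 9 → 14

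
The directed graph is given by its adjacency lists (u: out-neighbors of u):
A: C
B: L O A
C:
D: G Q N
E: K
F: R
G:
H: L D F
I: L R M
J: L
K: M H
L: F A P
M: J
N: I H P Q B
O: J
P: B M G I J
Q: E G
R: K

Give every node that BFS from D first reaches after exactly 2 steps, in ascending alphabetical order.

Level 0: D
Level 1: G, N, Q
Level 2: B, E, H, I, P
Level 3: A, F, J, K, L, M, O, R
Level 4: C

B, E, H, I, P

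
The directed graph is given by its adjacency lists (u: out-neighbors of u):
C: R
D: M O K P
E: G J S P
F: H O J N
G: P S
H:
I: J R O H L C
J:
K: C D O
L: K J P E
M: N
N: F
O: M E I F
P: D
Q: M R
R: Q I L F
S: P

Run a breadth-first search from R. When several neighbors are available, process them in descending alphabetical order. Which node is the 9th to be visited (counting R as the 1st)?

J

Visit R; enqueue Q, L, I, F → queue [Q, L, I, F]
Visit Q; enqueue M → queue [L, I, F, M]
Visit L; enqueue P, K, J, E → queue [I, F, M, P, K, J, E]
Visit I; enqueue O, H, C → queue [F, M, P, K, J, E, O, H, C]
Visit F; enqueue N → queue [M, P, K, J, E, O, H, C, N]
Visit M → queue [P, K, J, E, O, H, C, N]
Visit P; enqueue D → queue [K, J, E, O, H, C, N, D]
Visit K → queue [J, E, O, H, C, N, D]
Visit J → queue [E, O, H, C, N, D]
Visit E; enqueue S, G → queue [O, H, C, N, D, S, G]
Visit O → queue [H, C, N, D, S, G]
Visit H → queue [C, N, D, S, G]
Visit C → queue [N, D, S, G]
Visit N → queue [D, S, G]
Visit D → queue [S, G]
Visit S → queue [G]
Visit G → queue []

Visit order: R, Q, L, I, F, M, P, K, J, E, O, H, C, N, D, S, G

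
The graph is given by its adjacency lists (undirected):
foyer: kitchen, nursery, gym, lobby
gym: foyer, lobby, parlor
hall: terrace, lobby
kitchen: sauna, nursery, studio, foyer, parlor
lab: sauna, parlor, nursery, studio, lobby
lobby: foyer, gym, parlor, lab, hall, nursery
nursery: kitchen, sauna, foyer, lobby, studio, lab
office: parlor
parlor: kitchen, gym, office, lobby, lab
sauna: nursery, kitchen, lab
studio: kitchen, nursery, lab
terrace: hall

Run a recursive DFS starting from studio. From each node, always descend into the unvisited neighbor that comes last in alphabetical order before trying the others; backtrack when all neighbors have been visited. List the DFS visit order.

Visit studio
studio → nursery
nursery → sauna
sauna → lab
lab → parlor
parlor → office
parlor → lobby
lobby → hall
hall → terrace
lobby → gym
gym → foyer
foyer → kitchen

studio → nursery → sauna → lab → parlor → office → lobby → hall → terrace → gym → foyer → kitchen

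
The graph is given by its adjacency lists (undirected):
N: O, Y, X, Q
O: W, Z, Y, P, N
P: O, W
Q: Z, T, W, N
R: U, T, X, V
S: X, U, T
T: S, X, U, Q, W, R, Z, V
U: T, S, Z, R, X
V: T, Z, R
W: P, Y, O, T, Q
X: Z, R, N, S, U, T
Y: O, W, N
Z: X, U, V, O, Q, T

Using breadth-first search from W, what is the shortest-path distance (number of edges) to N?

Level 0: W
Level 1: O, P, Q, T, Y
Level 2: N, R, S, U, V, X, Z
N first appears at level 2.

2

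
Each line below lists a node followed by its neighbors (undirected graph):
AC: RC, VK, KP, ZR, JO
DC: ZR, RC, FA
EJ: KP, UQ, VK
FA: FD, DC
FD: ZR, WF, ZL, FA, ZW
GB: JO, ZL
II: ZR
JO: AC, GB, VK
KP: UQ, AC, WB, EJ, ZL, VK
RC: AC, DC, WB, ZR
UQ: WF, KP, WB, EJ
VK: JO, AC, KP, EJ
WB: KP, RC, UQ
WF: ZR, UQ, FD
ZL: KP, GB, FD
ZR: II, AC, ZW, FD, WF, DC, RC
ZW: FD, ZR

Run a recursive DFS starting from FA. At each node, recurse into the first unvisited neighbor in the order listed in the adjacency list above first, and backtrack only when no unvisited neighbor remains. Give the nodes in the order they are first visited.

Visit FA
FA → FD
FD → ZR
ZR → II
ZR → AC
AC → RC
RC → DC
RC → WB
WB → KP
KP → UQ
UQ → WF
UQ → EJ
EJ → VK
VK → JO
JO → GB
GB → ZL
ZR → ZW

FA → FD → ZR → II → AC → RC → DC → WB → KP → UQ → WF → EJ → VK → JO → GB → ZL → ZW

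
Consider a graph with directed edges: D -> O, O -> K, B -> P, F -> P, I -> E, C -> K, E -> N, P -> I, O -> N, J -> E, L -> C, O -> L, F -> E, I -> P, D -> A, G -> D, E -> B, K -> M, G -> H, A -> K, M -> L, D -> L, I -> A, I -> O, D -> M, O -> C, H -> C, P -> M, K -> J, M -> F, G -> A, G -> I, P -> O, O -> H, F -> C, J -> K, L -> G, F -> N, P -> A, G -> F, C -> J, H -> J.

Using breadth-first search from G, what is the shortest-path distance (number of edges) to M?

Level 0: G
Level 1: A, D, F, H, I
Level 2: C, E, J, K, L, M, N, O, P
Level 3: B
M first appears at level 2.

2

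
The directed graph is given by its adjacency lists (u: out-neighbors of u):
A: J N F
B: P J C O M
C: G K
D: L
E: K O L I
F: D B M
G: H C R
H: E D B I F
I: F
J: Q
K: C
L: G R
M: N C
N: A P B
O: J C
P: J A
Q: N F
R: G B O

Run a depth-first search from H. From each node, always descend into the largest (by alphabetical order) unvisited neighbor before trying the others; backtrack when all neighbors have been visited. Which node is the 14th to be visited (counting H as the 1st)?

G

Visit H
H → I
I → F
F → M
M → N
N → P
P → J
J → Q
P → A
N → B
B → O
O → C
C → K
C → G
G → R
F → D
D → L
H → E

Visit order: H, I, F, M, N, P, J, Q, A, B, O, C, K, G, R, D, L, E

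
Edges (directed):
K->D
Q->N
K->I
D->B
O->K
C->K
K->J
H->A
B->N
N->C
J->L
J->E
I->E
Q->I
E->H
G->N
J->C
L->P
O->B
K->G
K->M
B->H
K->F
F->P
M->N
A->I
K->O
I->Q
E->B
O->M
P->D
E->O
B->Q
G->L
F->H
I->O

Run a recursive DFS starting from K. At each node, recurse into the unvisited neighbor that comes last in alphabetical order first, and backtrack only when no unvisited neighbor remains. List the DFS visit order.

Visit K
K → O
O → M
M → N
N → C
O → B
B → Q
Q → I
I → E
E → H
H → A
K → J
J → L
L → P
P → D
K → G
K → F

K O M N C B Q I E H A J L P D G F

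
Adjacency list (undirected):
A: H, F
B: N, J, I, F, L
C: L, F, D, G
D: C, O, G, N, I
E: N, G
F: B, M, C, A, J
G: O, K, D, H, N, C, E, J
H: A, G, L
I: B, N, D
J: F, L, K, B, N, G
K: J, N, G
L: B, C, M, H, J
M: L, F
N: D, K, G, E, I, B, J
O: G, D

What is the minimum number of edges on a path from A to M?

Level 0: A
Level 1: F, H
Level 2: B, C, G, J, L, M
Level 3: D, E, I, K, N, O
M first appears at level 2.

2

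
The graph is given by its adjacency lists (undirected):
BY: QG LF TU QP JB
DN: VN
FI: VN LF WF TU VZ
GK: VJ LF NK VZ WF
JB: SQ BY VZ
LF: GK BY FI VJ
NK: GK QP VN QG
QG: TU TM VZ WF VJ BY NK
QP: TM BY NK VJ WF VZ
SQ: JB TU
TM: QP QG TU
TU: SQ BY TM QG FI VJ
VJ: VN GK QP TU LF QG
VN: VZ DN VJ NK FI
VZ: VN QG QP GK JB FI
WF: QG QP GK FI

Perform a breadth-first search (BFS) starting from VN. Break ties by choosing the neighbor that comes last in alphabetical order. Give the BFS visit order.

Visit VN; enqueue VZ, VJ, NK, FI, DN → queue [VZ, VJ, NK, FI, DN]
Visit VZ; enqueue QP, QG, JB, GK → queue [VJ, NK, FI, DN, QP, QG, JB, GK]
Visit VJ; enqueue TU, LF → queue [NK, FI, DN, QP, QG, JB, GK, TU, LF]
Visit NK → queue [FI, DN, QP, QG, JB, GK, TU, LF]
Visit FI; enqueue WF → queue [DN, QP, QG, JB, GK, TU, LF, WF]
Visit DN → queue [QP, QG, JB, GK, TU, LF, WF]
Visit QP; enqueue TM, BY → queue [QG, JB, GK, TU, LF, WF, TM, BY]
Visit QG → queue [JB, GK, TU, LF, WF, TM, BY]
Visit JB; enqueue SQ → queue [GK, TU, LF, WF, TM, BY, SQ]
Visit GK → queue [TU, LF, WF, TM, BY, SQ]
Visit TU → queue [LF, WF, TM, BY, SQ]
Visit LF → queue [WF, TM, BY, SQ]
Visit WF → queue [TM, BY, SQ]
Visit TM → queue [BY, SQ]
Visit BY → queue [SQ]
Visit SQ → queue []

VN → VZ → VJ → NK → FI → DN → QP → QG → JB → GK → TU → LF → WF → TM → BY → SQ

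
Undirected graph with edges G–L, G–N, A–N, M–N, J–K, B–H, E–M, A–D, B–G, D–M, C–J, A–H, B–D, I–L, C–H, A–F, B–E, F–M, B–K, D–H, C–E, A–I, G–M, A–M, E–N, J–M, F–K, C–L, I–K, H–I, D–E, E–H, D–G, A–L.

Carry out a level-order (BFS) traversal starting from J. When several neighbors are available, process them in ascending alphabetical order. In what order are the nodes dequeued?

J, C, K, M, E, H, L, B, F, I, A, D, G, N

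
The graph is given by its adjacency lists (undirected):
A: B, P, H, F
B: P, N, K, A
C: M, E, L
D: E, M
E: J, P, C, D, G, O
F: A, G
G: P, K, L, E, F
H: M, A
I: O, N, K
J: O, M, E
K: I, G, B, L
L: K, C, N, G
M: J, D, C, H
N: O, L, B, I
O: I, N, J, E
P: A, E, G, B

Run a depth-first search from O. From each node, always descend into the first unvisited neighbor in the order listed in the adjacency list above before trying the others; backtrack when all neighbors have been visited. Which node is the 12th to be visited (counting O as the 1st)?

Visit O
O → I
I → N
N → L
L → K
K → G
G → P
P → A
A → B
A → H
H → M
M → J
J → E
E → C
E → D
A → F

Visit order: O, I, N, L, K, G, P, A, B, H, M, J, E, C, D, F

J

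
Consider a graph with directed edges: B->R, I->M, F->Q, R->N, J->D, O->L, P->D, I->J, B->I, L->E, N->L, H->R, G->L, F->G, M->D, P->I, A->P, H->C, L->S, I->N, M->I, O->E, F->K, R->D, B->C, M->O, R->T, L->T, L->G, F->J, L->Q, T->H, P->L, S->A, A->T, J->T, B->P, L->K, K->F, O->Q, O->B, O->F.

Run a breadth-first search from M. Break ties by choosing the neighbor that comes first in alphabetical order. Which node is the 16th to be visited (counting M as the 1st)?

Visit M; enqueue D, I, O → queue [D, I, O]
Visit D → queue [I, O]
Visit I; enqueue J, N → queue [O, J, N]
Visit O; enqueue B, E, F, L, Q → queue [J, N, B, E, F, L, Q]
Visit J; enqueue T → queue [N, B, E, F, L, Q, T]
Visit N → queue [B, E, F, L, Q, T]
Visit B; enqueue C, P, R → queue [E, F, L, Q, T, C, P, R]
Visit E → queue [F, L, Q, T, C, P, R]
Visit F; enqueue G, K → queue [L, Q, T, C, P, R, G, K]
Visit L; enqueue S → queue [Q, T, C, P, R, G, K, S]
Visit Q → queue [T, C, P, R, G, K, S]
Visit T; enqueue H → queue [C, P, R, G, K, S, H]
Visit C → queue [P, R, G, K, S, H]
Visit P → queue [R, G, K, S, H]
Visit R → queue [G, K, S, H]
Visit G → queue [K, S, H]
Visit K → queue [S, H]
Visit S; enqueue A → queue [H, A]
Visit H → queue [A]
Visit A → queue []

Visit order: M, D, I, O, J, N, B, E, F, L, Q, T, C, P, R, G, K, S, H, A

G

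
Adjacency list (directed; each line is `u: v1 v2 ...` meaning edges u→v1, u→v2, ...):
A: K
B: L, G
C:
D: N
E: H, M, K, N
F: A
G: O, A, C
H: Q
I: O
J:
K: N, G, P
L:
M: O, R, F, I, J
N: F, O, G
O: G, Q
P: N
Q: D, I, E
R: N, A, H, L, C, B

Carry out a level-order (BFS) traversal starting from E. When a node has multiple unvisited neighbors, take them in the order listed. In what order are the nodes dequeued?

E → H → M → K → N → Q → O → R → F → I → J → G → P → D → A → L → C → B

Visit E; enqueue H, M, K, N → queue [H, M, K, N]
Visit H; enqueue Q → queue [M, K, N, Q]
Visit M; enqueue O, R, F, I, J → queue [K, N, Q, O, R, F, I, J]
Visit K; enqueue G, P → queue [N, Q, O, R, F, I, J, G, P]
Visit N → queue [Q, O, R, F, I, J, G, P]
Visit Q; enqueue D → queue [O, R, F, I, J, G, P, D]
Visit O → queue [R, F, I, J, G, P, D]
Visit R; enqueue A, L, C, B → queue [F, I, J, G, P, D, A, L, C, B]
Visit F → queue [I, J, G, P, D, A, L, C, B]
Visit I → queue [J, G, P, D, A, L, C, B]
Visit J → queue [G, P, D, A, L, C, B]
Visit G → queue [P, D, A, L, C, B]
Visit P → queue [D, A, L, C, B]
Visit D → queue [A, L, C, B]
Visit A → queue [L, C, B]
Visit L → queue [C, B]
Visit C → queue [B]
Visit B → queue []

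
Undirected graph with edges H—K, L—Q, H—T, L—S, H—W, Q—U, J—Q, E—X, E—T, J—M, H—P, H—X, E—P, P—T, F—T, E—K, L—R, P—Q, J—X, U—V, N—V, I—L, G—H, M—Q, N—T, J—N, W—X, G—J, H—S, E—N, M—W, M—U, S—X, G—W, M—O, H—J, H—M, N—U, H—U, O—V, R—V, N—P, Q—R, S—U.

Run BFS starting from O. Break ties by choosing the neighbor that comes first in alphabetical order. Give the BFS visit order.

O → M → V → H → J → Q → U → W → N → R → G → K → P → S → T → X → L → E → F → I

Visit O; enqueue M, V → queue [M, V]
Visit M; enqueue H, J, Q, U, W → queue [V, H, J, Q, U, W]
Visit V; enqueue N, R → queue [H, J, Q, U, W, N, R]
Visit H; enqueue G, K, P, S, T, X → queue [J, Q, U, W, N, R, G, K, P, S, T, X]
Visit J → queue [Q, U, W, N, R, G, K, P, S, T, X]
Visit Q; enqueue L → queue [U, W, N, R, G, K, P, S, T, X, L]
Visit U → queue [W, N, R, G, K, P, S, T, X, L]
Visit W → queue [N, R, G, K, P, S, T, X, L]
Visit N; enqueue E → queue [R, G, K, P, S, T, X, L, E]
Visit R → queue [G, K, P, S, T, X, L, E]
Visit G → queue [K, P, S, T, X, L, E]
Visit K → queue [P, S, T, X, L, E]
Visit P → queue [S, T, X, L, E]
Visit S → queue [T, X, L, E]
Visit T; enqueue F → queue [X, L, E, F]
Visit X → queue [L, E, F]
Visit L; enqueue I → queue [E, F, I]
Visit E → queue [F, I]
Visit F → queue [I]
Visit I → queue []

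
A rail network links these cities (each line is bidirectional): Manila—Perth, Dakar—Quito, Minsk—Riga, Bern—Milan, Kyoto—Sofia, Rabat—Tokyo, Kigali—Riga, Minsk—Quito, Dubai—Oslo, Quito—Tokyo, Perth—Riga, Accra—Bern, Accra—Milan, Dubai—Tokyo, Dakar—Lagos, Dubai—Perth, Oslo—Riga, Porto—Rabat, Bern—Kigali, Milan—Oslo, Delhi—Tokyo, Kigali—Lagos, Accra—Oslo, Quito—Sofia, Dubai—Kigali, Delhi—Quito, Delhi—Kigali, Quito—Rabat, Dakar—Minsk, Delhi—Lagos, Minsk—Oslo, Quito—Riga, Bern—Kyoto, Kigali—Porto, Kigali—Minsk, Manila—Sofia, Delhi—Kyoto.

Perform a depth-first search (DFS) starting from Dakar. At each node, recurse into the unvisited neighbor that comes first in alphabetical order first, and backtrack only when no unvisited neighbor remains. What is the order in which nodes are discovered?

Visit Dakar
Dakar → Lagos
Lagos → Delhi
Delhi → Kigali
Kigali → Bern
Bern → Accra
Accra → Milan
Milan → Oslo
Oslo → Dubai
Dubai → Perth
Perth → Manila
Manila → Sofia
Sofia → Kyoto
Sofia → Quito
Quito → Minsk
Minsk → Riga
Quito → Rabat
Rabat → Porto
Rabat → Tokyo

Dakar, Lagos, Delhi, Kigali, Bern, Accra, Milan, Oslo, Dubai, Perth, Manila, Sofia, Kyoto, Quito, Minsk, Riga, Rabat, Porto, Tokyo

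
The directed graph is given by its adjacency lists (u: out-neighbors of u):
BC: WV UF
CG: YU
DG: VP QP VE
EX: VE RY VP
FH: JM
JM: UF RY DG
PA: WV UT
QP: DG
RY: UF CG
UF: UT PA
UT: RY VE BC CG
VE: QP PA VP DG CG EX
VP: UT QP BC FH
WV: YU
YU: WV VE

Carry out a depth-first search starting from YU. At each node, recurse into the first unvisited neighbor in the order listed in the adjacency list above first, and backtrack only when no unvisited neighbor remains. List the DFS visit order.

YU WV VE QP DG VP UT RY UF PA CG BC FH JM EX

Visit YU
YU → WV
YU → VE
VE → QP
QP → DG
DG → VP
VP → UT
UT → RY
RY → UF
UF → PA
RY → CG
UT → BC
VP → FH
FH → JM
VE → EX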